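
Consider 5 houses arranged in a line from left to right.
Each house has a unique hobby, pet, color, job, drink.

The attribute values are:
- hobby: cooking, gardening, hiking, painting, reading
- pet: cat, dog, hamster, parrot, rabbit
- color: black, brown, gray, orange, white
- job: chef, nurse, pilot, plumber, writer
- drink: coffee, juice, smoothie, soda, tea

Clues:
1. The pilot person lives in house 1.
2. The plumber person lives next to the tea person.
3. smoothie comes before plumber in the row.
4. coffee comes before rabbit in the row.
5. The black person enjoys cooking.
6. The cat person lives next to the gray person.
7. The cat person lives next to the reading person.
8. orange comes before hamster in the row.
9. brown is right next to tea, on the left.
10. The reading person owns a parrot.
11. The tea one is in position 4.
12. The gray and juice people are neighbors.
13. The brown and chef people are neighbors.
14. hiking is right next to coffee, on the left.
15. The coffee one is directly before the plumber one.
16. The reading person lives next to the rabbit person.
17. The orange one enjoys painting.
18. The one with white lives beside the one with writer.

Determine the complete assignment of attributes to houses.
Solution:

House | Hobby | Pet | Color | Job | Drink
-----------------------------------------
  1   | hiking | cat | white | pilot | smoothie
  2   | reading | parrot | gray | writer | coffee
  3   | gardening | rabbit | brown | plumber | juice
  4   | painting | dog | orange | chef | tea
  5   | cooking | hamster | black | nurse | soda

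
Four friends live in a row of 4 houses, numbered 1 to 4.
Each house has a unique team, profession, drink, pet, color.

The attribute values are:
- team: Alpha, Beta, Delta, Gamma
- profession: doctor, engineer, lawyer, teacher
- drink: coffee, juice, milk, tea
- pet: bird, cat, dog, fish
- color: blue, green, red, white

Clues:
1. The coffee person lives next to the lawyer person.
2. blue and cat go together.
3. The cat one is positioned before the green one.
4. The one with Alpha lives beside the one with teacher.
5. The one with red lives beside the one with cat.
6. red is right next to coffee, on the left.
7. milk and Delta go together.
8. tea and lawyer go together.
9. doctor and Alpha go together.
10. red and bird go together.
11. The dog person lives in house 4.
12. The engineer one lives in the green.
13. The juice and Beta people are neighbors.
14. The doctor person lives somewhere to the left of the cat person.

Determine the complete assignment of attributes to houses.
Solution:

House | Team | Profession | Drink | Pet | Color
-----------------------------------------------
  1   | Alpha | doctor | juice | bird | red
  2   | Beta | teacher | coffee | cat | blue
  3   | Gamma | lawyer | tea | fish | white
  4   | Delta | engineer | milk | dog | green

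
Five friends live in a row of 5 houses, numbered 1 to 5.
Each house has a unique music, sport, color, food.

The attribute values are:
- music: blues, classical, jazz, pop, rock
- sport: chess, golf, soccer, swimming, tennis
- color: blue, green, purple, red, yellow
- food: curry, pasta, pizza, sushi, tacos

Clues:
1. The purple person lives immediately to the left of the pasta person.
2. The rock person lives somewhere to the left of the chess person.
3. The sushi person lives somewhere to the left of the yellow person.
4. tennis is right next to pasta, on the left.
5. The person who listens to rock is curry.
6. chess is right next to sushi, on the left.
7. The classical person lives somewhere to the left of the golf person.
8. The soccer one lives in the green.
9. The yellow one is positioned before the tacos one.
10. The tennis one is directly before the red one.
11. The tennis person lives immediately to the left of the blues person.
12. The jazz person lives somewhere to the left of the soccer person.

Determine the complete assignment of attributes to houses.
Solution:

House | Music | Sport | Color | Food
------------------------------------
  1   | rock | tennis | purple | curry
  2   | blues | chess | red | pasta
  3   | classical | swimming | blue | sushi
  4   | jazz | golf | yellow | pizza
  5   | pop | soccer | green | tacos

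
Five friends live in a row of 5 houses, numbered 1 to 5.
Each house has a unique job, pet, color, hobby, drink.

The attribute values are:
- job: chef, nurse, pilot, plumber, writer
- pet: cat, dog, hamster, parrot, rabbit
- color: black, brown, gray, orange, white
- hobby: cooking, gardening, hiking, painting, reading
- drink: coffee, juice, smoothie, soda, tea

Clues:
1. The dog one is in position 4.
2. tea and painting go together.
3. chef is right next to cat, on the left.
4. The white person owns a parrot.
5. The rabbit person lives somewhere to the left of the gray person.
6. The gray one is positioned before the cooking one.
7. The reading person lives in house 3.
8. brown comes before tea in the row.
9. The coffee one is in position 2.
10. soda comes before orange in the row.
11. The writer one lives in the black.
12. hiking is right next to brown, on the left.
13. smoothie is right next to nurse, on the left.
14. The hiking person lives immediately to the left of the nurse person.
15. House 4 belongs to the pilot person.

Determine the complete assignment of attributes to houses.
Solution:

House | Job | Pet | Color | Hobby | Drink
-----------------------------------------
  1   | chef | parrot | white | hiking | smoothie
  2   | nurse | cat | brown | gardening | coffee
  3   | writer | rabbit | black | reading | soda
  4   | pilot | dog | gray | painting | tea
  5   | plumber | hamster | orange | cooking | juice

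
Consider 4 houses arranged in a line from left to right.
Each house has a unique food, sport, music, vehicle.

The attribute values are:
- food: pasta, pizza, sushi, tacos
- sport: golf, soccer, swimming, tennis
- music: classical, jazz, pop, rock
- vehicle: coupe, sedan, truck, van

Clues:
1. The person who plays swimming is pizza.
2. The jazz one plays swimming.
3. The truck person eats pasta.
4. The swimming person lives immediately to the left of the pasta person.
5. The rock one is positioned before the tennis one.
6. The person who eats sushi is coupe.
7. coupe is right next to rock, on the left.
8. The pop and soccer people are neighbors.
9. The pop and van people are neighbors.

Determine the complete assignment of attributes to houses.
Solution:

House | Food | Sport | Music | Vehicle
--------------------------------------
  1   | sushi | golf | pop | coupe
  2   | tacos | soccer | rock | van
  3   | pizza | swimming | jazz | sedan
  4   | pasta | tennis | classical | truck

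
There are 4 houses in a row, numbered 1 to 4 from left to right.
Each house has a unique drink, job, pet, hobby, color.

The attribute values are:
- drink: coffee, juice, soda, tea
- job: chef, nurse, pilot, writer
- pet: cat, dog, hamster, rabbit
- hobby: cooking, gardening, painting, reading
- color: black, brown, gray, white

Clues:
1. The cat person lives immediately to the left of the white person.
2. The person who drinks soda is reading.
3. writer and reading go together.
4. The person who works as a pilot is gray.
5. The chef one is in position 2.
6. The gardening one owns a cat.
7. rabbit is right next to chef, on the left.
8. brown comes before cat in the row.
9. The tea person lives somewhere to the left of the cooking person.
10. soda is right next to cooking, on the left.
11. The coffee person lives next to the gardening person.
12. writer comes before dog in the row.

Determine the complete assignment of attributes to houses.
Solution:

House | Drink | Job | Pet | Hobby | Color
-----------------------------------------
  1   | coffee | nurse | rabbit | painting | brown
  2   | tea | chef | cat | gardening | black
  3   | soda | writer | hamster | reading | white
  4   | juice | pilot | dog | cooking | gray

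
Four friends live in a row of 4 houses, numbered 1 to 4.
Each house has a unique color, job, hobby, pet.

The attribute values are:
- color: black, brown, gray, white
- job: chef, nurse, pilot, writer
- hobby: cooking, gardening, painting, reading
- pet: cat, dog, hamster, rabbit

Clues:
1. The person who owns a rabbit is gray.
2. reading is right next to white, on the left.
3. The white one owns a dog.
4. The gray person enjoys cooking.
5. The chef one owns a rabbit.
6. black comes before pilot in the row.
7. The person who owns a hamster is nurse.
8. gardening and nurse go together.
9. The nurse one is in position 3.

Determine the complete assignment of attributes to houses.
Solution:

House | Color | Job | Hobby | Pet
---------------------------------
  1   | black | writer | reading | cat
  2   | white | pilot | painting | dog
  3   | brown | nurse | gardening | hamster
  4   | gray | chef | cooking | rabbit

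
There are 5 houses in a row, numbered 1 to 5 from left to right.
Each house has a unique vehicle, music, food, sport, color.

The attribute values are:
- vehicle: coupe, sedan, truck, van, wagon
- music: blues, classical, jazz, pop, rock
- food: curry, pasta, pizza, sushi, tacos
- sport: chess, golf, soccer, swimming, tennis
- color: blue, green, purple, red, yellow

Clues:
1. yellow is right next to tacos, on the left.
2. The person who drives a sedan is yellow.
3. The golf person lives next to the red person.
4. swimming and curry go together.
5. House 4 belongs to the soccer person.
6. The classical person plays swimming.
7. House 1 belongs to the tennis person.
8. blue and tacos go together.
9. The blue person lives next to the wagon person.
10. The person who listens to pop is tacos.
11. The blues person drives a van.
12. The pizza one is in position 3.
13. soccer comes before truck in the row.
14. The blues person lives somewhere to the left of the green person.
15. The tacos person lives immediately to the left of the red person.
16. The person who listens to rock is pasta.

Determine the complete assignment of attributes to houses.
Solution:

House | Vehicle | Music | Food | Sport | Color
----------------------------------------------
  1   | sedan | rock | pasta | tennis | yellow
  2   | coupe | pop | tacos | golf | blue
  3   | wagon | jazz | pizza | chess | red
  4   | van | blues | sushi | soccer | purple
  5   | truck | classical | curry | swimming | green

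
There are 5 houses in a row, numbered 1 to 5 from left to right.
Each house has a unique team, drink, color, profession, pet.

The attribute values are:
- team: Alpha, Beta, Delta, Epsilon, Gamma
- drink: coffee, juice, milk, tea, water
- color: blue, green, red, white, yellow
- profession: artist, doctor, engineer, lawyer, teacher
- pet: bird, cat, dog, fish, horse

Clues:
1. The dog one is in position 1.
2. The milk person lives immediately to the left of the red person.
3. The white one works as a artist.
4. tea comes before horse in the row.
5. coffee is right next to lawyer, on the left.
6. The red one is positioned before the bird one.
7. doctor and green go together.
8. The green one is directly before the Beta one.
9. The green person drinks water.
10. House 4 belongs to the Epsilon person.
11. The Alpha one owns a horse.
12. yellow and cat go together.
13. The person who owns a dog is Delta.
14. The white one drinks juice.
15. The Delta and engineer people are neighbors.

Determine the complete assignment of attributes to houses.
Solution:

House | Team | Drink | Color | Profession | Pet
-----------------------------------------------
  1   | Delta | water | green | doctor | dog
  2   | Beta | milk | yellow | engineer | cat
  3   | Gamma | coffee | red | teacher | fish
  4   | Epsilon | tea | blue | lawyer | bird
  5   | Alpha | juice | white | artist | horse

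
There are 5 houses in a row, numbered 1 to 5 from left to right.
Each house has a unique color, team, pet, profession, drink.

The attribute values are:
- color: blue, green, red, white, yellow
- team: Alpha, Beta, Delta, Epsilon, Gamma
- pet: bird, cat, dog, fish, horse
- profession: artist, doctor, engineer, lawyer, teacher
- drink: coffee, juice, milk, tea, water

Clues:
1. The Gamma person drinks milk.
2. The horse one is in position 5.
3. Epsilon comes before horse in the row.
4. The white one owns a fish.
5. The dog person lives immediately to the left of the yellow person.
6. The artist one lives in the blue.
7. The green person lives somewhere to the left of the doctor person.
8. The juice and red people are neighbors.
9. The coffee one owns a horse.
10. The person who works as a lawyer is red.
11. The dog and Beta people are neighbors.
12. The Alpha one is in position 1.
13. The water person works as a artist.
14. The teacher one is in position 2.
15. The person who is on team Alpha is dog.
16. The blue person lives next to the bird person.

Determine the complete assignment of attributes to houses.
Solution:

House | Color | Team | Pet | Profession | Drink
-----------------------------------------------
  1   | blue | Alpha | dog | artist | water
  2   | yellow | Beta | bird | teacher | tea
  3   | green | Gamma | cat | engineer | milk
  4   | white | Epsilon | fish | doctor | juice
  5   | red | Delta | horse | lawyer | coffee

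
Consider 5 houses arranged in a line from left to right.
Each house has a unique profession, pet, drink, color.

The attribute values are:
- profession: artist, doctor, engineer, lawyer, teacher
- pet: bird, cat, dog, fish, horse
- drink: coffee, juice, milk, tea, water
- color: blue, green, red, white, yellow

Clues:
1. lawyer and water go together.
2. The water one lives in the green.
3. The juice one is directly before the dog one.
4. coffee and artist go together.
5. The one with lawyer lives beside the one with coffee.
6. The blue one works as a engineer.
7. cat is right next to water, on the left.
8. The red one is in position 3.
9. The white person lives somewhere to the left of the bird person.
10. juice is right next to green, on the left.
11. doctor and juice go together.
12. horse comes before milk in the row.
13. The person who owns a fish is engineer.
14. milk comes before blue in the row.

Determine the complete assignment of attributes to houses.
Solution:

House | Profession | Pet | Drink | Color
----------------------------------------
  1   | doctor | cat | juice | white
  2   | lawyer | dog | water | green
  3   | artist | horse | coffee | red
  4   | teacher | bird | milk | yellow
  5   | engineer | fish | tea | blue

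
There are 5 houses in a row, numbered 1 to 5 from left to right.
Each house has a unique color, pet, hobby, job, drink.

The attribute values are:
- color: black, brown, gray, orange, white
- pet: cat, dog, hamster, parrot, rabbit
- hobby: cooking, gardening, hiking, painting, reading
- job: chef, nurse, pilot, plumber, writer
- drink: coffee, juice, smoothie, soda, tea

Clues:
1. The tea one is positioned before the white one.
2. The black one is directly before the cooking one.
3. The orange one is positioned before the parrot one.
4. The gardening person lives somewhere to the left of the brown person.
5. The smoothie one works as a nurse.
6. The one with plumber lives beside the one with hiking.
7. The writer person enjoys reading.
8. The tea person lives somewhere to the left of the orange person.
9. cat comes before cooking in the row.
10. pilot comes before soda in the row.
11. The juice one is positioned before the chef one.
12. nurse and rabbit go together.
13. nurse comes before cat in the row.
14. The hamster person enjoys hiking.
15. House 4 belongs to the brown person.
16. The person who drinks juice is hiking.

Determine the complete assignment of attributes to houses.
Solution:

House | Color | Pet | Hobby | Job | Drink
-----------------------------------------
  1   | gray | rabbit | gardening | nurse | smoothie
  2   | black | cat | reading | writer | tea
  3   | orange | dog | cooking | plumber | coffee
  4   | brown | hamster | hiking | pilot | juice
  5   | white | parrot | painting | chef | soda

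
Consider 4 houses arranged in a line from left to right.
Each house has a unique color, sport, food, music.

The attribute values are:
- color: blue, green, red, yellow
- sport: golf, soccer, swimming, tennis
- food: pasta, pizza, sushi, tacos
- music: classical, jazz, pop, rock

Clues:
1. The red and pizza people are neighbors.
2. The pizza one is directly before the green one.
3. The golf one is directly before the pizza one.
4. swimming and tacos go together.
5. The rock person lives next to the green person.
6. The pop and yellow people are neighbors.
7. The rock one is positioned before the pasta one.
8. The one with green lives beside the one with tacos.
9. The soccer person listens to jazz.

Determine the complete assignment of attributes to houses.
Solution:

House | Color | Sport | Food | Music
------------------------------------
  1   | red | golf | sushi | pop
  2   | yellow | tennis | pizza | rock
  3   | green | soccer | pasta | jazz
  4   | blue | swimming | tacos | classical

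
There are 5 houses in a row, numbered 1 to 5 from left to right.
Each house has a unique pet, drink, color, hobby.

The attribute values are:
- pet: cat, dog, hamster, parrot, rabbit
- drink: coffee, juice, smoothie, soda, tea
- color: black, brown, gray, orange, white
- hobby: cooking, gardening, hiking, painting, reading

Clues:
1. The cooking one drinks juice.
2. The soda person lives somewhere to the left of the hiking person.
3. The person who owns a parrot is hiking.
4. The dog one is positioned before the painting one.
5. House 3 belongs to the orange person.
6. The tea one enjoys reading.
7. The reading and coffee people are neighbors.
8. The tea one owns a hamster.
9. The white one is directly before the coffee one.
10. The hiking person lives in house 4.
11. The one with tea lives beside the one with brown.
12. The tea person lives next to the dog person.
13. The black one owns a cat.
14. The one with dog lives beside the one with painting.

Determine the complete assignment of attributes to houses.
Solution:

House | Pet | Drink | Color | Hobby
-----------------------------------
  1   | hamster | tea | white | reading
  2   | dog | coffee | brown | gardening
  3   | rabbit | soda | orange | painting
  4   | parrot | smoothie | gray | hiking
  5   | cat | juice | black | cooking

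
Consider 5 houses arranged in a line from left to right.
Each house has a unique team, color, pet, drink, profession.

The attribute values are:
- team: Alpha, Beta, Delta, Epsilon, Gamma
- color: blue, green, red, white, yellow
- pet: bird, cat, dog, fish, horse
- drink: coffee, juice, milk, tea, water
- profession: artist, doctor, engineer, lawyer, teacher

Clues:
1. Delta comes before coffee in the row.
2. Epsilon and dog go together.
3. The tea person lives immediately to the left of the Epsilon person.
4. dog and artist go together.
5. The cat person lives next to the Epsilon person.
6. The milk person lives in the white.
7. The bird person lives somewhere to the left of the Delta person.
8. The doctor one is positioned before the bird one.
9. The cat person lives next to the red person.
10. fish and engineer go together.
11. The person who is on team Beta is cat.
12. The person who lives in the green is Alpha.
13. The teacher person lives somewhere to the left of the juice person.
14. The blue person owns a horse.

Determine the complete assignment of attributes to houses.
Solution:

House | Team | Color | Pet | Drink | Profession
-----------------------------------------------
  1   | Beta | yellow | cat | tea | doctor
  2   | Epsilon | red | dog | water | artist
  3   | Gamma | white | bird | milk | teacher
  4   | Delta | blue | horse | juice | lawyer
  5   | Alpha | green | fish | coffee | engineer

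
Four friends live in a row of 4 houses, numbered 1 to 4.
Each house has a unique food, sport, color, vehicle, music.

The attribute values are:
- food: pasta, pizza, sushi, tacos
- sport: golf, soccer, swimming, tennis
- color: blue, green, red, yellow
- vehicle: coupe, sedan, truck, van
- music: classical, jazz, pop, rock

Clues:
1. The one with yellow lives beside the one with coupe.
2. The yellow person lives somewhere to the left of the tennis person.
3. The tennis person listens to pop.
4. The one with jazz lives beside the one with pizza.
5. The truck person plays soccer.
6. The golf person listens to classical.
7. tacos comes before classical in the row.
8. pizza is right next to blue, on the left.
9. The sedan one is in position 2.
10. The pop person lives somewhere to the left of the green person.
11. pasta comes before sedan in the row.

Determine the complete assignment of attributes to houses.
Solution:

House | Food | Sport | Color | Vehicle | Music
----------------------------------------------
  1   | pasta | soccer | red | truck | jazz
  2   | pizza | swimming | yellow | sedan | rock
  3   | tacos | tennis | blue | coupe | pop
  4   | sushi | golf | green | van | classical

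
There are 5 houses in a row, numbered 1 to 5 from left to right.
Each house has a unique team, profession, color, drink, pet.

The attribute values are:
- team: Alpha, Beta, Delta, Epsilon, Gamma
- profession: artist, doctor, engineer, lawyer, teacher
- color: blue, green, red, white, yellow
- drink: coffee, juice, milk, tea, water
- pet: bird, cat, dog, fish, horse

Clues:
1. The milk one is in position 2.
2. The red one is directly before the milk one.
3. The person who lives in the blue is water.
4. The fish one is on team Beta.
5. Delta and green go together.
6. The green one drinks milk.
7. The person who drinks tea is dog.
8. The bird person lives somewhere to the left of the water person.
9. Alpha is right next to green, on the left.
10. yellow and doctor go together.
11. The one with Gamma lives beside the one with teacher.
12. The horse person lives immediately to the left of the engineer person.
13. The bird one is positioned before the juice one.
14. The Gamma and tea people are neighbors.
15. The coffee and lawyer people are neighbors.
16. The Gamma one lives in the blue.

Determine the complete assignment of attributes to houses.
Solution:

House | Team | Profession | Color | Drink | Pet
-----------------------------------------------
  1   | Alpha | artist | red | coffee | bird
  2   | Delta | lawyer | green | milk | horse
  3   | Gamma | engineer | blue | water | cat
  4   | Epsilon | teacher | white | tea | dog
  5   | Beta | doctor | yellow | juice | fish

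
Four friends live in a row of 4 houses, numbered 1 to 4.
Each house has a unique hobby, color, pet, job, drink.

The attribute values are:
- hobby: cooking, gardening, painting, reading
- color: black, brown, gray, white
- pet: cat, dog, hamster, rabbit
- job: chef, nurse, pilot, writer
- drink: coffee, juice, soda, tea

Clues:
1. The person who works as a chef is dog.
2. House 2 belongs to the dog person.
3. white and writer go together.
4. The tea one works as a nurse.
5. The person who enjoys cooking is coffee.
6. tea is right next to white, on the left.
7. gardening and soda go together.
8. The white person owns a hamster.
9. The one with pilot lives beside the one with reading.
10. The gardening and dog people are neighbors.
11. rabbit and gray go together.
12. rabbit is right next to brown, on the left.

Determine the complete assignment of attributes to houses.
Solution:

House | Hobby | Color | Pet | Job | Drink
-----------------------------------------
  1   | gardening | gray | rabbit | pilot | soda
  2   | reading | brown | dog | chef | juice
  3   | painting | black | cat | nurse | tea
  4   | cooking | white | hamster | writer | coffee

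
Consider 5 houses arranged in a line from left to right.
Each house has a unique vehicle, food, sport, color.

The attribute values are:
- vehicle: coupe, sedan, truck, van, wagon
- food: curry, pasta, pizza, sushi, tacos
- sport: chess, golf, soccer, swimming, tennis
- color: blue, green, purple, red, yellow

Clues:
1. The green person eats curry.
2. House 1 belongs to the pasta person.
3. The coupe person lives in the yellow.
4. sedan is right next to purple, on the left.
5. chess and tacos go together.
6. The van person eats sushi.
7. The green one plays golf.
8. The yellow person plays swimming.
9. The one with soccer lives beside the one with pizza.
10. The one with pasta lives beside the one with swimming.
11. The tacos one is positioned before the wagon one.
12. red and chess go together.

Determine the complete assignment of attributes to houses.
Solution:

House | Vehicle | Food | Sport | Color
--------------------------------------
  1   | truck | pasta | soccer | blue
  2   | coupe | pizza | swimming | yellow
  3   | sedan | tacos | chess | red
  4   | van | sushi | tennis | purple
  5   | wagon | curry | golf | green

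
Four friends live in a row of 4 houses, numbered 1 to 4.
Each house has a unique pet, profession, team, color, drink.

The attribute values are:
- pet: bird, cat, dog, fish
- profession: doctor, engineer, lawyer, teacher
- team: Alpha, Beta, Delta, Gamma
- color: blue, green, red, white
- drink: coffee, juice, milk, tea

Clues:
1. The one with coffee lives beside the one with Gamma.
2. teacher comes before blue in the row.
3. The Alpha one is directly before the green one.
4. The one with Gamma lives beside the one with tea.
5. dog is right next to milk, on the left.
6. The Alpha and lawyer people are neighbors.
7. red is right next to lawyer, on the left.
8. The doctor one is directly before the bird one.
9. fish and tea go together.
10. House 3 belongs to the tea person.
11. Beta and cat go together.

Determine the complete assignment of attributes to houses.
Solution:

House | Pet | Profession | Team | Color | Drink
-----------------------------------------------
  1   | dog | doctor | Alpha | red | coffee
  2   | bird | lawyer | Gamma | green | milk
  3   | fish | teacher | Delta | white | tea
  4   | cat | engineer | Beta | blue | juice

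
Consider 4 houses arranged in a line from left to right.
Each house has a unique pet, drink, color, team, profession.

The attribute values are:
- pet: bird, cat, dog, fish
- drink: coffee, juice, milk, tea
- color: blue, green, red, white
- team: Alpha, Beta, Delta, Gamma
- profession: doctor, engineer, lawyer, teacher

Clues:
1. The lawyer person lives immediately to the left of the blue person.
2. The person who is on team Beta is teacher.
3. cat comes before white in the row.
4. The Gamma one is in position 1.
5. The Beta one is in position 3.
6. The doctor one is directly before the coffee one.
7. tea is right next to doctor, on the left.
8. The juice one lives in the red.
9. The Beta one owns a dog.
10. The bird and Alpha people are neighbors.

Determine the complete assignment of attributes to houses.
Solution:

House | Pet | Drink | Color | Team | Profession
-----------------------------------------------
  1   | bird | tea | green | Gamma | lawyer
  2   | cat | milk | blue | Alpha | doctor
  3   | dog | coffee | white | Beta | teacher
  4   | fish | juice | red | Delta | engineer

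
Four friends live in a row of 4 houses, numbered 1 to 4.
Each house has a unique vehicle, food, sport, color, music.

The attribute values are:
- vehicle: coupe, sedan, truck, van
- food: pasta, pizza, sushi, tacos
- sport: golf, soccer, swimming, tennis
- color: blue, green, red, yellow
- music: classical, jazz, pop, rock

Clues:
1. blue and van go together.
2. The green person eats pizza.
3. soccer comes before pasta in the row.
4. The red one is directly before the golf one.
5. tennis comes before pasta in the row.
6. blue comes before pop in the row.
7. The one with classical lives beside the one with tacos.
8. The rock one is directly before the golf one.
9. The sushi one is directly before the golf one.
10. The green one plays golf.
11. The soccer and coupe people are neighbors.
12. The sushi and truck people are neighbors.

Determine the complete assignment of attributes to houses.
Solution:

House | Vehicle | Food | Sport | Color | Music
----------------------------------------------
  1   | sedan | sushi | tennis | red | rock
  2   | truck | pizza | golf | green | classical
  3   | van | tacos | soccer | blue | jazz
  4   | coupe | pasta | swimming | yellow | pop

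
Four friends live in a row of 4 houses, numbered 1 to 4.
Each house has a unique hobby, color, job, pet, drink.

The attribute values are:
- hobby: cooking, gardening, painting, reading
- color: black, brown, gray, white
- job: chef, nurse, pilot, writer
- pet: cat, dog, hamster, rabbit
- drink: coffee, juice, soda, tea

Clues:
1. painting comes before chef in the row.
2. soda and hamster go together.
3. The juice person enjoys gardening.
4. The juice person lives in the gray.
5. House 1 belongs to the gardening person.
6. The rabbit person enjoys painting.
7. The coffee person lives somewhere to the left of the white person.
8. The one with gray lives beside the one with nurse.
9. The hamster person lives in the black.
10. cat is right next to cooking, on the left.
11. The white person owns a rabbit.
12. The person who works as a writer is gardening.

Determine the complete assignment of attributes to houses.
Solution:

House | Hobby | Color | Job | Pet | Drink
-----------------------------------------
  1   | gardening | gray | writer | cat | juice
  2   | cooking | brown | nurse | dog | coffee
  3   | painting | white | pilot | rabbit | tea
  4   | reading | black | chef | hamster | soda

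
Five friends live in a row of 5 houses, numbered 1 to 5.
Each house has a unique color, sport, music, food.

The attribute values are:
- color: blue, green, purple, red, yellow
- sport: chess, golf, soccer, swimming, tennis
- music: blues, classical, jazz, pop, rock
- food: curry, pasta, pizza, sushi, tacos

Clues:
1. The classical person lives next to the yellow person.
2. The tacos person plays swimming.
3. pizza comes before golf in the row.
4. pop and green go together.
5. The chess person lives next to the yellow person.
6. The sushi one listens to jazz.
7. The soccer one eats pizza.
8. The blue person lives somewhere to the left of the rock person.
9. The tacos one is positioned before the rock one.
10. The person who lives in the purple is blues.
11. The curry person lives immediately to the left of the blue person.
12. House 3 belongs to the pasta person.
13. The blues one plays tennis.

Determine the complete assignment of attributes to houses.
Solution:

House | Color | Sport | Music | Food
------------------------------------
  1   | green | swimming | pop | tacos
  2   | purple | tennis | blues | curry
  3   | blue | chess | classical | pasta
  4   | yellow | soccer | rock | pizza
  5   | red | golf | jazz | sushi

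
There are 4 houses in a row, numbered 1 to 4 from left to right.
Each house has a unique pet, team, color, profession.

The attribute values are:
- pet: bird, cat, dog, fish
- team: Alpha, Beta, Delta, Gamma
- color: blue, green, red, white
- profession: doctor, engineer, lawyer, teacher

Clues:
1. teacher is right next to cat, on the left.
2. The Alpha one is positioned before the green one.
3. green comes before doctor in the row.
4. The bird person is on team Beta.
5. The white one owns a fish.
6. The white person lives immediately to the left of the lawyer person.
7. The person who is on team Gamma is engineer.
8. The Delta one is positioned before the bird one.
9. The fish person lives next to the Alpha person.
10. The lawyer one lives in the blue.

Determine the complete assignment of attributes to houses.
Solution:

House | Pet | Team | Color | Profession
---------------------------------------
  1   | fish | Delta | white | teacher
  2   | cat | Alpha | blue | lawyer
  3   | dog | Gamma | green | engineer
  4   | bird | Beta | red | doctor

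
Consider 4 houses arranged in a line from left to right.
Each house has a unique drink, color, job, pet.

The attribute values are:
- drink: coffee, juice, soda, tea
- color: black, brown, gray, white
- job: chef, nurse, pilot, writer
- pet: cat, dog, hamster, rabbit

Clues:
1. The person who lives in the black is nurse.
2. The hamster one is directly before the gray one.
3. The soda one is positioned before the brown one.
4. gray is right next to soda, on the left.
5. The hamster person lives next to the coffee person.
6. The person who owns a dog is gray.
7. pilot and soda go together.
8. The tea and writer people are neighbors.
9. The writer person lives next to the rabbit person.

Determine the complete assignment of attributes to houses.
Solution:

House | Drink | Color | Job | Pet
---------------------------------
  1   | tea | black | nurse | hamster
  2   | coffee | gray | writer | dog
  3   | soda | white | pilot | rabbit
  4   | juice | brown | chef | cat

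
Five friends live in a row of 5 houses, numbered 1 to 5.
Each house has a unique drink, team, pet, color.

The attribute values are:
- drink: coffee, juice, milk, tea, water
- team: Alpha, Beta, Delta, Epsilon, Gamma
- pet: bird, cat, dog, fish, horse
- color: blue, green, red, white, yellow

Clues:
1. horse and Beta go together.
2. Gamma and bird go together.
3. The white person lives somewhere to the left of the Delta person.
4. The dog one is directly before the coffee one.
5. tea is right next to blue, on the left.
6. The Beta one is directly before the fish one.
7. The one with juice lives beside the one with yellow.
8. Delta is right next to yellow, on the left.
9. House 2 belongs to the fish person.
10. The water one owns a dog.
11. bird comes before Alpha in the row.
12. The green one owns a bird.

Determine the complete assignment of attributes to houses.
Solution:

House | Drink | Team | Pet | Color
----------------------------------
  1   | tea | Beta | horse | white
  2   | juice | Delta | fish | blue
  3   | water | Epsilon | dog | yellow
  4   | coffee | Gamma | bird | green
  5   | milk | Alpha | cat | red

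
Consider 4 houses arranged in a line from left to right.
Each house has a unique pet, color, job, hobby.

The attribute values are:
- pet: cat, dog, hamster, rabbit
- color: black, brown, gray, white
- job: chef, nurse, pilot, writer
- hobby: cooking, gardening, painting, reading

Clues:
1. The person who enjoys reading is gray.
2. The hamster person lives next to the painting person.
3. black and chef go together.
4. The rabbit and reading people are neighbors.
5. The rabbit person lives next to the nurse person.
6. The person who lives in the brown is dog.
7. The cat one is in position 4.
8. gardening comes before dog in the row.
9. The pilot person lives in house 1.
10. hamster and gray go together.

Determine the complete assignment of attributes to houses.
Solution:

House | Pet | Color | Job | Hobby
---------------------------------
  1   | rabbit | white | pilot | gardening
  2   | hamster | gray | nurse | reading
  3   | dog | brown | writer | painting
  4   | cat | black | chef | cooking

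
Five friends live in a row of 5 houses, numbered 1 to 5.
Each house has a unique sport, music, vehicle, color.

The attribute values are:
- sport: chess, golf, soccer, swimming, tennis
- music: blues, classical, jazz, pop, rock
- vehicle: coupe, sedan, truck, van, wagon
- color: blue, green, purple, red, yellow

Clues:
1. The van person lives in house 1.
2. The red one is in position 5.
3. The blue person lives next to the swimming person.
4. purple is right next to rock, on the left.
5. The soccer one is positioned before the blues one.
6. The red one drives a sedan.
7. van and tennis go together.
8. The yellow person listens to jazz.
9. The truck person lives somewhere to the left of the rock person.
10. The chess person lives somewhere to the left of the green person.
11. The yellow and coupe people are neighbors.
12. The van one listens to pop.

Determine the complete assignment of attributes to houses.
Solution:

House | Sport | Music | Vehicle | Color
---------------------------------------
  1   | tennis | pop | van | blue
  2   | swimming | jazz | truck | yellow
  3   | chess | classical | coupe | purple
  4   | soccer | rock | wagon | green
  5   | golf | blues | sedan | red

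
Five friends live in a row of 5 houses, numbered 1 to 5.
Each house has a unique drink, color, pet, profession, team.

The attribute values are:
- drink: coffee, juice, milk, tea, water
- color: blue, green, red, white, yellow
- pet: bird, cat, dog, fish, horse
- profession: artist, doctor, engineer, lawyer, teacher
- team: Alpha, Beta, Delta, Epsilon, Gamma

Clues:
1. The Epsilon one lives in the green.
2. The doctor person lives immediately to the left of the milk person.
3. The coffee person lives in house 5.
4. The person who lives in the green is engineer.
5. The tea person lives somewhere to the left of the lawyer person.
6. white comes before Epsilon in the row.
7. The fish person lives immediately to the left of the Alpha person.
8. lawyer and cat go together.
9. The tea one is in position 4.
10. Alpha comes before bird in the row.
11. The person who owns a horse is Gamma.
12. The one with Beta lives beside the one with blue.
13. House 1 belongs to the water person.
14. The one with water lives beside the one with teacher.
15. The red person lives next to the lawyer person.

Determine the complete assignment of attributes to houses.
Solution:

House | Drink | Color | Pet | Profession | Team
-----------------------------------------------
  1   | water | white | fish | doctor | Beta
  2   | milk | blue | dog | teacher | Alpha
  3   | juice | green | bird | engineer | Epsilon
  4   | tea | red | horse | artist | Gamma
  5   | coffee | yellow | cat | lawyer | Delta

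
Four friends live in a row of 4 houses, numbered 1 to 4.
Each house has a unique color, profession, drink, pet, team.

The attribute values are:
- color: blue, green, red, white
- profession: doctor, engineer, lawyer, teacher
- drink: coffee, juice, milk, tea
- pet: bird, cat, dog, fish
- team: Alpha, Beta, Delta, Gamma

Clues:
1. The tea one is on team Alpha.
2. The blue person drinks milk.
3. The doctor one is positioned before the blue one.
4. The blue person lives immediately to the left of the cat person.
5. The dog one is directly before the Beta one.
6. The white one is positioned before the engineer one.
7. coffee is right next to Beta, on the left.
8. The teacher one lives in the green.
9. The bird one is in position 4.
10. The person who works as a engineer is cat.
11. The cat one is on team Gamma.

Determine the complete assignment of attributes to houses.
Solution:

House | Color | Profession | Drink | Pet | Team
-----------------------------------------------
  1   | white | doctor | coffee | dog | Delta
  2   | blue | lawyer | milk | fish | Beta
  3   | red | engineer | juice | cat | Gamma
  4   | green | teacher | tea | bird | Alpha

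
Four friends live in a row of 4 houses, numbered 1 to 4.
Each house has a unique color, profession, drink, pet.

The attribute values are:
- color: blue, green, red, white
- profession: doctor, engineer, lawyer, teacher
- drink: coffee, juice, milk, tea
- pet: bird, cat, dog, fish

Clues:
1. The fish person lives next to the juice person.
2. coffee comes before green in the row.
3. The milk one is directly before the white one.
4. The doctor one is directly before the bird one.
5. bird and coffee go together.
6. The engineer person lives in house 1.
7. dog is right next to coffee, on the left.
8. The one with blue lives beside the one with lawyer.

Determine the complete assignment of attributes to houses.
Solution:

House | Color | Profession | Drink | Pet
----------------------------------------
  1   | red | engineer | milk | fish
  2   | white | doctor | juice | dog
  3   | blue | teacher | coffee | bird
  4   | green | lawyer | tea | cat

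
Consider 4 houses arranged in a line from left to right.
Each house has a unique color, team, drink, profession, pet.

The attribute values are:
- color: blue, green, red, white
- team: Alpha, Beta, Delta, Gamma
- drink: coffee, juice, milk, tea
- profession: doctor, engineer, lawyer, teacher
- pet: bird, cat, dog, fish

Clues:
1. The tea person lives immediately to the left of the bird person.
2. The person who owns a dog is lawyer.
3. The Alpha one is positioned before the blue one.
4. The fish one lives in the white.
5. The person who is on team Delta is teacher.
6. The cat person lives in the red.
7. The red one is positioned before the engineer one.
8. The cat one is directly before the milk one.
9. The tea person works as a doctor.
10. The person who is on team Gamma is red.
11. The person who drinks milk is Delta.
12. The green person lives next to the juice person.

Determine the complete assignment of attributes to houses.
Solution:

House | Color | Team | Drink | Profession | Pet
-----------------------------------------------
  1   | red | Gamma | tea | doctor | cat
  2   | green | Delta | milk | teacher | bird
  3   | white | Alpha | juice | engineer | fish
  4   | blue | Beta | coffee | lawyer | dog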